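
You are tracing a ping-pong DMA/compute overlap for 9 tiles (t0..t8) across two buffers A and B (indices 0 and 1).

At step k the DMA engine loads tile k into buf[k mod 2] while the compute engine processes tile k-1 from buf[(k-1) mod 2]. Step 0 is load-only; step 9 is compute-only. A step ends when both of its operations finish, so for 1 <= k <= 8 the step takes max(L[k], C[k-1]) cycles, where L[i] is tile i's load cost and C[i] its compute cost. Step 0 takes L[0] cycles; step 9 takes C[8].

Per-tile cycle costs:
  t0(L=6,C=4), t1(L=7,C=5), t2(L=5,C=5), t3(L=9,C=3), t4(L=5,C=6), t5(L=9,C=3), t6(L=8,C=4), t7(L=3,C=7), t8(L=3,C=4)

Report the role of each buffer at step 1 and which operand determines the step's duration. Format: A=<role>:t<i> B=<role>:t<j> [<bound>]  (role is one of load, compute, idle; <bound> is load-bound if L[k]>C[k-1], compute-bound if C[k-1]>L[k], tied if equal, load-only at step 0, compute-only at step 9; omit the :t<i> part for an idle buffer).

step 1: A=compute:t0 B=load:t1 [load-bound]

step 0: L[0]=6 → dur=6, Σ=6 | A=load:t0 B=idle [load-only]
step 1: L[1]=7 C[0]=4 → dur=7, Σ=13 | A=compute:t0 B=load:t1 [load-bound]
step 2: L[2]=5 C[1]=5 → dur=5, Σ=18 | A=load:t2 B=compute:t1 [tied]
step 3: L[3]=9 C[2]=5 → dur=9, Σ=27 | A=compute:t2 B=load:t3 [load-bound]
step 4: L[4]=5 C[3]=3 → dur=5, Σ=32 | A=load:t4 B=compute:t3 [load-bound]
step 5: L[5]=9 C[4]=6 → dur=9, Σ=41 | A=compute:t4 B=load:t5 [load-bound]
step 6: L[6]=8 C[5]=3 → dur=8, Σ=49 | A=load:t6 B=compute:t5 [load-bound]
step 7: L[7]=3 C[6]=4 → dur=4, Σ=53 | A=compute:t6 B=load:t7 [compute-bound]
step 8: L[8]=3 C[7]=7 → dur=7, Σ=60 | A=load:t8 B=compute:t7 [compute-bound]
step 9: C[8]=4 → dur=4, Σ=64 | A=compute:t8 B=idle [compute-only]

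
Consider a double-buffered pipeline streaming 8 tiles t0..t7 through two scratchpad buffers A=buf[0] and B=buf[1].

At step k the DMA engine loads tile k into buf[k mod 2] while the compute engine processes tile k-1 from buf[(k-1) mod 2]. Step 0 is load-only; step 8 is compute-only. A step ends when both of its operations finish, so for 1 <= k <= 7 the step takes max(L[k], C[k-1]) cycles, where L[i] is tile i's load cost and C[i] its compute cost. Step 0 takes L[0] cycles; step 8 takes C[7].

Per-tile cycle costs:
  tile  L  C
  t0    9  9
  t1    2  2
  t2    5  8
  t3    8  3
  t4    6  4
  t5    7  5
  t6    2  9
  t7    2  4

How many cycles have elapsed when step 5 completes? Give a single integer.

k=0 load=t0/9c comp=- wait=9 total=9
k=1 load=t1/2c comp=t0/9c wait=9 total=18
k=2 load=t2/5c comp=t1/2c wait=5 total=23
k=3 load=t3/8c comp=t2/8c wait=8 total=31
k=4 load=t4/6c comp=t3/3c wait=6 total=37
k=5 load=t5/7c comp=t4/4c wait=7 total=44
k=6 load=t6/2c comp=t5/5c wait=5 total=49
k=7 load=t7/2c comp=t6/9c wait=9 total=58
k=8 load=- comp=t7/4c wait=4 total=62

end_cycle[5] = 44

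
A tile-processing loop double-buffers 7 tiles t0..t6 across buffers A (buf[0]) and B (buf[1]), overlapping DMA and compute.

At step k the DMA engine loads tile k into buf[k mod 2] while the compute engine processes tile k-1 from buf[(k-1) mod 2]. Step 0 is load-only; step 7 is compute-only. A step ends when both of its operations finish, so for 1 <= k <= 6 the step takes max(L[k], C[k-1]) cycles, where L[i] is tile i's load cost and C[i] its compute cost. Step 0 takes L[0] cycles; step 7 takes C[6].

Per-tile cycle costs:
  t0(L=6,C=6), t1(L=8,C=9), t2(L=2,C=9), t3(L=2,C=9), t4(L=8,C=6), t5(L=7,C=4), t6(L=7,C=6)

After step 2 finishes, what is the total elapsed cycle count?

end_cycle[2] = 23

step 0: L[0]=6 → dur=6, Σ=6 | A=load:t0 B=idle [load-only]
step 1: L[1]=8 C[0]=6 → dur=8, Σ=14 | A=compute:t0 B=load:t1 [load-bound]
step 2: L[2]=2 C[1]=9 → dur=9, Σ=23 | A=load:t2 B=compute:t1 [compute-bound]
step 3: L[3]=2 C[2]=9 → dur=9, Σ=32 | A=compute:t2 B=load:t3 [compute-bound]
step 4: L[4]=8 C[3]=9 → dur=9, Σ=41 | A=load:t4 B=compute:t3 [compute-bound]
step 5: L[5]=7 C[4]=6 → dur=7, Σ=48 | A=compute:t4 B=load:t5 [load-bound]
step 6: L[6]=7 C[5]=4 → dur=7, Σ=55 | A=load:t6 B=compute:t5 [load-bound]
step 7: C[6]=6 → dur=6, Σ=61 | A=compute:t6 B=idle [compute-only]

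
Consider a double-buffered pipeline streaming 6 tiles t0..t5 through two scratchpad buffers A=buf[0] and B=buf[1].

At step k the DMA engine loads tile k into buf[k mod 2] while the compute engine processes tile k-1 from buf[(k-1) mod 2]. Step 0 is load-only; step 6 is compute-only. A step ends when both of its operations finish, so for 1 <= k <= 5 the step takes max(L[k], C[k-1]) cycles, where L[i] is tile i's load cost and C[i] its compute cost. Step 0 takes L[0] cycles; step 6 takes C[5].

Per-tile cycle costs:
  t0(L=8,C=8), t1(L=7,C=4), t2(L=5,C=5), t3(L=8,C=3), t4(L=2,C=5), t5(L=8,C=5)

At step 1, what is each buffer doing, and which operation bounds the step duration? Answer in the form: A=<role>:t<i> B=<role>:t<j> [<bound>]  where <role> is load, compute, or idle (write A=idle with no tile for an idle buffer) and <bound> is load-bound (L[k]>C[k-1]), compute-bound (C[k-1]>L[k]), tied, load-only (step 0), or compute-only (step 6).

step 0: L[0]=8 → dur=8, Σ=8 | A=load:t0 B=idle [load-only]
step 1: L[1]=7 C[0]=8 → dur=8, Σ=16 | A=compute:t0 B=load:t1 [compute-bound]
step 2: L[2]=5 C[1]=4 → dur=5, Σ=21 | A=load:t2 B=compute:t1 [load-bound]
step 3: L[3]=8 C[2]=5 → dur=8, Σ=29 | A=compute:t2 B=load:t3 [load-bound]
step 4: L[4]=2 C[3]=3 → dur=3, Σ=32 | A=load:t4 B=compute:t3 [compute-bound]
step 5: L[5]=8 C[4]=5 → dur=8, Σ=40 | A=compute:t4 B=load:t5 [load-bound]
step 6: C[5]=5 → dur=5, Σ=45 | A=idle B=compute:t5 [compute-only]

step 1: A=compute:t0 B=load:t1 [compute-bound]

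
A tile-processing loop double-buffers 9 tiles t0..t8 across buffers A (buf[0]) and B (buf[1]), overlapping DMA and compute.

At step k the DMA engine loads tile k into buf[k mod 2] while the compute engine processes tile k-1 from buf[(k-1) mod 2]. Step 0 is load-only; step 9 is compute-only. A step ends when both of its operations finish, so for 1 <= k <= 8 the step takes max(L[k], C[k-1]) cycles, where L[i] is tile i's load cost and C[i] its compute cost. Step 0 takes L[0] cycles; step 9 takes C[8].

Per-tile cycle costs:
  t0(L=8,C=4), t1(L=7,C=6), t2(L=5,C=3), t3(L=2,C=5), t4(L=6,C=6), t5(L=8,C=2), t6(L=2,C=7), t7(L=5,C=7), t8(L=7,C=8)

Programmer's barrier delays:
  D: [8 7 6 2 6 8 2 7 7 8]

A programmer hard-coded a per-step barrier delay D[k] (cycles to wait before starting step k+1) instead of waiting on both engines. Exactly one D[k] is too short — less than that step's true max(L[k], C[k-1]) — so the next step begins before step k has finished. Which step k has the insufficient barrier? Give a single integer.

hazard at step 3

step 0: need L[0]=8 = 8; D[0]=8 ok
step 1: need max(L[1]=7,C[0]=4) = 7; D[1]=7 ok
step 2: need max(L[2]=5,C[1]=6) = 6; D[2]=6 ok
step 3: need max(L[3]=2,C[2]=3) = 3; D[3]=2 SHORT
step 4: need max(L[4]=6,C[3]=5) = 6; D[4]=6 ok
step 5: need max(L[5]=8,C[4]=6) = 8; D[5]=8 ok
step 6: need max(L[6]=2,C[5]=2) = 2; D[6]=2 ok
step 7: need max(L[7]=5,C[6]=7) = 7; D[7]=7 ok
step 8: need max(L[8]=7,C[7]=7) = 7; D[8]=7 ok
step 9: need C[8]=8 = 8; D[9]=8 ok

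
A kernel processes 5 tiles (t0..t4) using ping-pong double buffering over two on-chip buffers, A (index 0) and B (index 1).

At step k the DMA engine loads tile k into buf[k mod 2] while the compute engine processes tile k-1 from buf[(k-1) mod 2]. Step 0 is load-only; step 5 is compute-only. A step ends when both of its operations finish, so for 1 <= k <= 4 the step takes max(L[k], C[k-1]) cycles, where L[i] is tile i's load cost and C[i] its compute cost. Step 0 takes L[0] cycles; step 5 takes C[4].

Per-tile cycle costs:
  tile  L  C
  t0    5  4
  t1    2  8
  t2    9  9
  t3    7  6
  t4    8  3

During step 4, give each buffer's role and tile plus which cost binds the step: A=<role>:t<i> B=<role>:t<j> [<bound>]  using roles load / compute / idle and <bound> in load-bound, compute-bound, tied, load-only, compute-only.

step 4: A=load:t4 B=compute:t3 [load-bound]

[0] DMA t0→A (5c) ∥ CU idle ⇒ 5c, clock 5
[1] DMA t1→B (2c) ∥ CU A:t0 (4c) ⇒ 4c, clock 9
[2] DMA t2→A (9c) ∥ CU B:t1 (8c) ⇒ 9c, clock 18
[3] DMA t3→B (7c) ∥ CU A:t2 (9c) ⇒ 9c, clock 27
[4] DMA t4→A (8c) ∥ CU B:t3 (6c) ⇒ 8c, clock 35
[5] DMA idle ∥ CU A:t4 (3c) ⇒ 3c, clock 38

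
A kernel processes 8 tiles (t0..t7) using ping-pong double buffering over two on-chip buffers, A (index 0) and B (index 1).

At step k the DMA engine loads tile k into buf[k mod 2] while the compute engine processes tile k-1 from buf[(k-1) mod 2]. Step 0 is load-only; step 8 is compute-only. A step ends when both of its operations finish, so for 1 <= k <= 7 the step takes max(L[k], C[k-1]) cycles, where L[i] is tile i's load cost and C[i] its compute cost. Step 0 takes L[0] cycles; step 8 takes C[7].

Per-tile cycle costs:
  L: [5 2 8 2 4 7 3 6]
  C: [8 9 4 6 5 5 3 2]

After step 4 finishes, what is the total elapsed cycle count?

  0. 5=5c; end=5; A:t0 B:-
  1. max(2,8)=8c; end=13; A:t0 B:t1
  2. max(8,9)=9c; end=22; A:t2 B:t1
  3. max(2,4)=4c; end=26; A:t2 B:t3
  4. max(4,6)=6c; end=32; A:t4 B:t3
  5. max(7,5)=7c; end=39; A:t4 B:t5
  6. max(3,5)=5c; end=44; A:t6 B:t5
  7. max(6,3)=6c; end=50; A:t6 B:t7
  8. 2=2c; end=52; A:t6 B:t7

end_cycle[4] = 32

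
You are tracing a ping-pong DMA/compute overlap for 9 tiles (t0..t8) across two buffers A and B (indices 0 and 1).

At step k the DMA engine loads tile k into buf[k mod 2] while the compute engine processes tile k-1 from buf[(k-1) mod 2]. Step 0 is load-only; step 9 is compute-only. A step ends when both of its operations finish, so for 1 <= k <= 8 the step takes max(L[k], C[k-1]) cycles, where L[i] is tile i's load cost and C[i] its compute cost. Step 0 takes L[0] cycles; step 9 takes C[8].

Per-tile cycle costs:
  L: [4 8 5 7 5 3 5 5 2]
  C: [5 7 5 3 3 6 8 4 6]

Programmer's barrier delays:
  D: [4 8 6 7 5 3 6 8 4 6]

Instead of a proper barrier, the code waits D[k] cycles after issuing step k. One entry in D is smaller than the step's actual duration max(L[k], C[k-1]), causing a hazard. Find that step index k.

hazard at step 2

[0] required=L[0]=4=4 vs D=4 ok
[1] required=max(L[1]=8,C[0]=5)=8 vs D=8 ok
[2] required=max(L[2]=5,C[1]=7)=7 vs D=6 SHORT
[3] required=max(L[3]=7,C[2]=5)=7 vs D=7 ok
[4] required=max(L[4]=5,C[3]=3)=5 vs D=5 ok
[5] required=max(L[5]=3,C[4]=3)=3 vs D=3 ok
[6] required=max(L[6]=5,C[5]=6)=6 vs D=6 ok
[7] required=max(L[7]=5,C[6]=8)=8 vs D=8 ok
[8] required=max(L[8]=2,C[7]=4)=4 vs D=4 ok
[9] required=C[8]=6=6 vs D=6 ok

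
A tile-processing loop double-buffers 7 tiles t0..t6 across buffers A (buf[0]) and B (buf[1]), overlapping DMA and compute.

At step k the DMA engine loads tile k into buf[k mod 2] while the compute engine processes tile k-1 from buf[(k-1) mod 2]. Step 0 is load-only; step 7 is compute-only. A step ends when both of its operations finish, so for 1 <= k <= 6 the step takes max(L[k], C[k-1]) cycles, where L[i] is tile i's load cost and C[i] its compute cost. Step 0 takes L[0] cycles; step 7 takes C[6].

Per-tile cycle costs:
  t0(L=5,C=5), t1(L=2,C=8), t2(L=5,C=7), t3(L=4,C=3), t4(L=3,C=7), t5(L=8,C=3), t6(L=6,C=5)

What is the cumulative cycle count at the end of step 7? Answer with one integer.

end_cycle[7] = 47

step 0: L[0]=5 → dur=5, Σ=5 | A=load:t0 B=idle [load-only]
step 1: L[1]=2 C[0]=5 → dur=5, Σ=10 | A=compute:t0 B=load:t1 [compute-bound]
step 2: L[2]=5 C[1]=8 → dur=8, Σ=18 | A=load:t2 B=compute:t1 [compute-bound]
step 3: L[3]=4 C[2]=7 → dur=7, Σ=25 | A=compute:t2 B=load:t3 [compute-bound]
step 4: L[4]=3 C[3]=3 → dur=3, Σ=28 | A=load:t4 B=compute:t3 [tied]
step 5: L[5]=8 C[4]=7 → dur=8, Σ=36 | A=compute:t4 B=load:t5 [load-bound]
step 6: L[6]=6 C[5]=3 → dur=6, Σ=42 | A=load:t6 B=compute:t5 [load-bound]
step 7: C[6]=5 → dur=5, Σ=47 | A=compute:t6 B=idle [compute-only]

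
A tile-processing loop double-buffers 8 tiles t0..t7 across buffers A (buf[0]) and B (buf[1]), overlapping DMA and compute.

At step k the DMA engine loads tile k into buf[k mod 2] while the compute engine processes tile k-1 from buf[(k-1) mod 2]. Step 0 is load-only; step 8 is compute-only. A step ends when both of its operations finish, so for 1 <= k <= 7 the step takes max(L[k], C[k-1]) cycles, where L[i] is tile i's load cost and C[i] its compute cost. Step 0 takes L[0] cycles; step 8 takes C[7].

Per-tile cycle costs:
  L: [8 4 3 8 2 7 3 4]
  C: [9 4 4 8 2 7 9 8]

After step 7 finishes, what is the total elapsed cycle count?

step 0: L[0]=8 → dur=8, Σ=8 | A=load:t0 B=idle [load-only]
step 1: L[1]=4 C[0]=9 → dur=9, Σ=17 | A=compute:t0 B=load:t1 [compute-bound]
step 2: L[2]=3 C[1]=4 → dur=4, Σ=21 | A=load:t2 B=compute:t1 [compute-bound]
step 3: L[3]=8 C[2]=4 → dur=8, Σ=29 | A=compute:t2 B=load:t3 [load-bound]
step 4: L[4]=2 C[3]=8 → dur=8, Σ=37 | A=load:t4 B=compute:t3 [compute-bound]
step 5: L[5]=7 C[4]=2 → dur=7, Σ=44 | A=compute:t4 B=load:t5 [load-bound]
step 6: L[6]=3 C[5]=7 → dur=7, Σ=51 | A=load:t6 B=compute:t5 [compute-bound]
step 7: L[7]=4 C[6]=9 → dur=9, Σ=60 | A=compute:t6 B=load:t7 [compute-bound]
step 8: C[7]=8 → dur=8, Σ=68 | A=idle B=compute:t7 [compute-only]

end_cycle[7] = 60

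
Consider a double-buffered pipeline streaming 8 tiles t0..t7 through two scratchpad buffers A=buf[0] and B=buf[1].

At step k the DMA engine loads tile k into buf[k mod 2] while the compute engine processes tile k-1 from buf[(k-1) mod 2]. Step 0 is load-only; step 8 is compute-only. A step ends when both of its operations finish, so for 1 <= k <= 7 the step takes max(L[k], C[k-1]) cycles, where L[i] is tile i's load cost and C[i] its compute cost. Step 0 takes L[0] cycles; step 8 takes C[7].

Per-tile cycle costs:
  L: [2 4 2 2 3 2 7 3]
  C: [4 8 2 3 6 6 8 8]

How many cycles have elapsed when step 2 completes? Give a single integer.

k=0 load=t0/2c comp=- wait=2 total=2
k=1 load=t1/4c comp=t0/4c wait=4 total=6
k=2 load=t2/2c comp=t1/8c wait=8 total=14
k=3 load=t3/2c comp=t2/2c wait=2 total=16
k=4 load=t4/3c comp=t3/3c wait=3 total=19
k=5 load=t5/2c comp=t4/6c wait=6 total=25
k=6 load=t6/7c comp=t5/6c wait=7 total=32
k=7 load=t7/3c comp=t6/8c wait=8 total=40
k=8 load=- comp=t7/8c wait=8 total=48

end_cycle[2] = 14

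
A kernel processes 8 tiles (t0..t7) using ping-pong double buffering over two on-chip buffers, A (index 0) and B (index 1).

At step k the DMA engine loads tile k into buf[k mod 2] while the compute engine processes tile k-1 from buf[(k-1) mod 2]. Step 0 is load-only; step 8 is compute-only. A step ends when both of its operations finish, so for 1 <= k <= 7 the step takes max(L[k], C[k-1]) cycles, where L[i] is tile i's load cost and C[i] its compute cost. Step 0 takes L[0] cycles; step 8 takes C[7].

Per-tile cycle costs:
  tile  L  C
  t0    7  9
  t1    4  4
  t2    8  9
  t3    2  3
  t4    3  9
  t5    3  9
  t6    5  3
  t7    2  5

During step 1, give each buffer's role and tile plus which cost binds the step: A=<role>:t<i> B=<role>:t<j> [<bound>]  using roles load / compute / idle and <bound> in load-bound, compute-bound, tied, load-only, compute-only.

step 0: L[0]=7 → dur=7, Σ=7 | A=load:t0 B=idle [load-only]
step 1: L[1]=4 C[0]=9 → dur=9, Σ=16 | A=compute:t0 B=load:t1 [compute-bound]
step 2: L[2]=8 C[1]=4 → dur=8, Σ=24 | A=load:t2 B=compute:t1 [load-bound]
step 3: L[3]=2 C[2]=9 → dur=9, Σ=33 | A=compute:t2 B=load:t3 [compute-bound]
step 4: L[4]=3 C[3]=3 → dur=3, Σ=36 | A=load:t4 B=compute:t3 [tied]
step 5: L[5]=3 C[4]=9 → dur=9, Σ=45 | A=compute:t4 B=load:t5 [compute-bound]
step 6: L[6]=5 C[5]=9 → dur=9, Σ=54 | A=load:t6 B=compute:t5 [compute-bound]
step 7: L[7]=2 C[6]=3 → dur=3, Σ=57 | A=compute:t6 B=load:t7 [compute-bound]
step 8: C[7]=5 → dur=5, Σ=62 | A=idle B=compute:t7 [compute-only]

step 1: A=compute:t0 B=load:t1 [compute-bound]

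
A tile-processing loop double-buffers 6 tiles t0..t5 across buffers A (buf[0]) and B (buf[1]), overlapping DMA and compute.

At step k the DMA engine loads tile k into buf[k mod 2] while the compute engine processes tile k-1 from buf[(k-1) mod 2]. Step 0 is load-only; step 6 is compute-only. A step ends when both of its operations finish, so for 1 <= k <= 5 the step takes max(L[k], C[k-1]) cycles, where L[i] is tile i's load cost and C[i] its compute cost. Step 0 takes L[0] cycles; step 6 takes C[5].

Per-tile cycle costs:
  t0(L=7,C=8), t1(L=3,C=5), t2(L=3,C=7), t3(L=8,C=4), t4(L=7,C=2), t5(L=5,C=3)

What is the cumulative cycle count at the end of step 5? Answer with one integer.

end_cycle[5] = 40

[0] DMA t0→A (7c) ∥ CU idle ⇒ 7c, clock 7
[1] DMA t1→B (3c) ∥ CU A:t0 (8c) ⇒ 8c, clock 15
[2] DMA t2→A (3c) ∥ CU B:t1 (5c) ⇒ 5c, clock 20
[3] DMA t3→B (8c) ∥ CU A:t2 (7c) ⇒ 8c, clock 28
[4] DMA t4→A (7c) ∥ CU B:t3 (4c) ⇒ 7c, clock 35
[5] DMA t5→B (5c) ∥ CU A:t4 (2c) ⇒ 5c, clock 40
[6] DMA idle ∥ CU B:t5 (3c) ⇒ 3c, clock 43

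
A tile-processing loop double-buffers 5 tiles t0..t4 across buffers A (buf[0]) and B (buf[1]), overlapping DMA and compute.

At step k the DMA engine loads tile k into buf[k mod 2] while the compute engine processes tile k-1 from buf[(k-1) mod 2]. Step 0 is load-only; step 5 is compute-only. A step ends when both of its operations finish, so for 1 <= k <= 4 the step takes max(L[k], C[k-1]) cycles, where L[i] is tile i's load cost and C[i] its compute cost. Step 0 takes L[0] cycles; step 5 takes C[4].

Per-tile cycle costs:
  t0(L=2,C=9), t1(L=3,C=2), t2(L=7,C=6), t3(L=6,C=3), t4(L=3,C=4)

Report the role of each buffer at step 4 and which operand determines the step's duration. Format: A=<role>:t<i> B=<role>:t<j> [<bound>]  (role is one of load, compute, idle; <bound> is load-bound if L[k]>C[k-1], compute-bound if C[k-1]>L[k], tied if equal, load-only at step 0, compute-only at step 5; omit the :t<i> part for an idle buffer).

step 0: L[0]=2 → dur=2, Σ=2 | A=load:t0 B=idle [load-only]
step 1: L[1]=3 C[0]=9 → dur=9, Σ=11 | A=compute:t0 B=load:t1 [compute-bound]
step 2: L[2]=7 C[1]=2 → dur=7, Σ=18 | A=load:t2 B=compute:t1 [load-bound]
step 3: L[3]=6 C[2]=6 → dur=6, Σ=24 | A=compute:t2 B=load:t3 [tied]
step 4: L[4]=3 C[3]=3 → dur=3, Σ=27 | A=load:t4 B=compute:t3 [tied]
step 5: C[4]=4 → dur=4, Σ=31 | A=compute:t4 B=idle [compute-only]

step 4: A=load:t4 B=compute:t3 [tied]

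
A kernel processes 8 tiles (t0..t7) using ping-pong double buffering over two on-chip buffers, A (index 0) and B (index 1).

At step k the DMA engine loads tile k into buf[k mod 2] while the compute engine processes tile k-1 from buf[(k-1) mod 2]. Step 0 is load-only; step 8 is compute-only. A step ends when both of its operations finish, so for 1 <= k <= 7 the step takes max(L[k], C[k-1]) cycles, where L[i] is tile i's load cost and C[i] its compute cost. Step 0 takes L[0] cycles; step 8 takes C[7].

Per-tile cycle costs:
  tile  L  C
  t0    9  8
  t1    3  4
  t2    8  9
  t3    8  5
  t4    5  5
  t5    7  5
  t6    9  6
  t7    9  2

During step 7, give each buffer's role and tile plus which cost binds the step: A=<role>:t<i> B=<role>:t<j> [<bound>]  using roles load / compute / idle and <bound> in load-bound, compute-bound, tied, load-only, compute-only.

k=0 load=t0/9c comp=- wait=9 total=9
k=1 load=t1/3c comp=t0/8c wait=8 total=17
k=2 load=t2/8c comp=t1/4c wait=8 total=25
k=3 load=t3/8c comp=t2/9c wait=9 total=34
k=4 load=t4/5c comp=t3/5c wait=5 total=39
k=5 load=t5/7c comp=t4/5c wait=7 total=46
k=6 load=t6/9c comp=t5/5c wait=9 total=55
k=7 load=t7/9c comp=t6/6c wait=9 total=64
k=8 load=- comp=t7/2c wait=2 total=66

step 7: A=compute:t6 B=load:t7 [load-bound]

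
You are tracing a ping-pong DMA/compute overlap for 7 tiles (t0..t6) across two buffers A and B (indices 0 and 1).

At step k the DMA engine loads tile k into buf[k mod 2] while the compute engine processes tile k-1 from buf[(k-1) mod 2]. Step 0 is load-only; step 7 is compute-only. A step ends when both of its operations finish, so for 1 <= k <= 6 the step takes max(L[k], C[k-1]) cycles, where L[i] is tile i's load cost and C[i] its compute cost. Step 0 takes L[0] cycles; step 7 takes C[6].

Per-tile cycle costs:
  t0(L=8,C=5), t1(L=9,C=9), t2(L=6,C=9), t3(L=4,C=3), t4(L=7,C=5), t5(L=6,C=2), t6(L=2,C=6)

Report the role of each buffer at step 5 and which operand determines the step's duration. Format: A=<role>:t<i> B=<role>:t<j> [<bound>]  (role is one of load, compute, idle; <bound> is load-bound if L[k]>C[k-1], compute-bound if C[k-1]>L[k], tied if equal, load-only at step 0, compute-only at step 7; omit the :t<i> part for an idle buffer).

[0] DMA t0→A (8c) ∥ CU idle ⇒ 8c, clock 8
[1] DMA t1→B (9c) ∥ CU A:t0 (5c) ⇒ 9c, clock 17
[2] DMA t2→A (6c) ∥ CU B:t1 (9c) ⇒ 9c, clock 26
[3] DMA t3→B (4c) ∥ CU A:t2 (9c) ⇒ 9c, clock 35
[4] DMA t4→A (7c) ∥ CU B:t3 (3c) ⇒ 7c, clock 42
[5] DMA t5→B (6c) ∥ CU A:t4 (5c) ⇒ 6c, clock 48
[6] DMA t6→A (2c) ∥ CU B:t5 (2c) ⇒ 2c, clock 50
[7] DMA idle ∥ CU A:t6 (6c) ⇒ 6c, clock 56

step 5: A=compute:t4 B=load:t5 [load-bound]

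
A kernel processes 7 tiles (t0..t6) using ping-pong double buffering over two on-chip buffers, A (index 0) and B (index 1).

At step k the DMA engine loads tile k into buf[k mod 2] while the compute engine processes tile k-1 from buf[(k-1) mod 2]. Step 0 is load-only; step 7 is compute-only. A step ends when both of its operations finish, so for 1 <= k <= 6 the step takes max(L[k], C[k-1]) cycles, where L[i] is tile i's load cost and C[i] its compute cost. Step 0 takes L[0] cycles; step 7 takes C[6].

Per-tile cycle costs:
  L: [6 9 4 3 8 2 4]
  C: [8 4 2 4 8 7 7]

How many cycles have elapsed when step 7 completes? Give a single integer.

end_cycle[7] = 52

k=0 load=t0/6c comp=- wait=6 total=6
k=1 load=t1/9c comp=t0/8c wait=9 total=15
k=2 load=t2/4c comp=t1/4c wait=4 total=19
k=3 load=t3/3c comp=t2/2c wait=3 total=22
k=4 load=t4/8c comp=t3/4c wait=8 total=30
k=5 load=t5/2c comp=t4/8c wait=8 total=38
k=6 load=t6/4c comp=t5/7c wait=7 total=45
k=7 load=- comp=t6/7c wait=7 total=52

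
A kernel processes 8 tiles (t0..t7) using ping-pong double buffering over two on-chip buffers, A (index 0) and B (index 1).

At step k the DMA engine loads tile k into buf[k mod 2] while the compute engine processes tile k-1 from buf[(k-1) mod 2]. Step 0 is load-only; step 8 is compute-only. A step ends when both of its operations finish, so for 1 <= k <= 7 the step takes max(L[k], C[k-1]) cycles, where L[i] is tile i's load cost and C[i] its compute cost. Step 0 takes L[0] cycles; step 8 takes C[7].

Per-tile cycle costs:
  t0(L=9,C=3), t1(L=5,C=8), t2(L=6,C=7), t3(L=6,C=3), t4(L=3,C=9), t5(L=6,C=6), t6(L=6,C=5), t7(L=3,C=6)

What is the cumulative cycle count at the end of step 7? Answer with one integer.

step 0: L[0]=9 → dur=9, Σ=9 | A=load:t0 B=idle [load-only]
step 1: L[1]=5 C[0]=3 → dur=5, Σ=14 | A=compute:t0 B=load:t1 [load-bound]
step 2: L[2]=6 C[1]=8 → dur=8, Σ=22 | A=load:t2 B=compute:t1 [compute-bound]
step 3: L[3]=6 C[2]=7 → dur=7, Σ=29 | A=compute:t2 B=load:t3 [compute-bound]
step 4: L[4]=3 C[3]=3 → dur=3, Σ=32 | A=load:t4 B=compute:t3 [tied]
step 5: L[5]=6 C[4]=9 → dur=9, Σ=41 | A=compute:t4 B=load:t5 [compute-bound]
step 6: L[6]=6 C[5]=6 → dur=6, Σ=47 | A=load:t6 B=compute:t5 [tied]
step 7: L[7]=3 C[6]=5 → dur=5, Σ=52 | A=compute:t6 B=load:t7 [compute-bound]
step 8: C[7]=6 → dur=6, Σ=58 | A=idle B=compute:t7 [compute-only]

end_cycle[7] = 52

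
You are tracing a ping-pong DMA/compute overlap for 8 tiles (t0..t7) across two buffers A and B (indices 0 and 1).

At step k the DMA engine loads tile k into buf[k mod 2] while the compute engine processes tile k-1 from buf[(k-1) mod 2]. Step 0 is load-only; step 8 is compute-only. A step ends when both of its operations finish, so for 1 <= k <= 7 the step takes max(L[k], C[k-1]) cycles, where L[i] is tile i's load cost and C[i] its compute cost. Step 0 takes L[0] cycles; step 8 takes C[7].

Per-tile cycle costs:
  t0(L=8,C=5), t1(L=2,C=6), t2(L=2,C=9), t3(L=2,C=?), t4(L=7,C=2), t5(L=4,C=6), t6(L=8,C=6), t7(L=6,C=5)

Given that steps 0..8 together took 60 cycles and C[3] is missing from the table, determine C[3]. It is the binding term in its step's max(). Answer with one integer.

step 0 = dur = L[0]=8 = 8
step 1 = dur = max(L[1]=2, C[0]=5) = 5
step 2 = dur = max(L[2]=2, C[1]=6) = 6
step 3 = dur = max(L[3]=2, C[2]=9) = 9
step 4 = dur = max(L[4]=7, C[3]=?) = C[3]  (unknown; binding)
step 5 = dur = max(L[5]=4, C[4]=2) = 4
step 6 = dur = max(L[6]=8, C[5]=6) = 8
step 7 = dur = max(L[7]=6, C[6]=6) = 6
step 8 = dur = C[7]=5 = 5
sum of known step durations = 51
dur[4] = total - known = 60 - 51 = 9
C[3] is the binding max in step 4, so C[3] = dur[4] = 9

C[3] = 9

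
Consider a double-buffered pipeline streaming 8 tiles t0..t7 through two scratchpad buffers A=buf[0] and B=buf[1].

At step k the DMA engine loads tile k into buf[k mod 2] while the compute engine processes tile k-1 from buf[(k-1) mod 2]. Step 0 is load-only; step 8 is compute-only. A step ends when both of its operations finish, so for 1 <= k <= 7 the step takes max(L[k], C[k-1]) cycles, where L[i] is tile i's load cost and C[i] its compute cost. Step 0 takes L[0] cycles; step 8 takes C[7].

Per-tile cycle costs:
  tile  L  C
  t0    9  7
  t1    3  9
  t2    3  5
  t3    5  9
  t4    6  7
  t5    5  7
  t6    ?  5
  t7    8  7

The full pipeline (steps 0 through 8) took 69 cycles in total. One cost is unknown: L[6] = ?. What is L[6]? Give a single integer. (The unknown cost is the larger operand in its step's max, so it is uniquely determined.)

step 0 → dur = L[0]=9 = 9
step 1 → dur = max(L[1]=3, C[0]=7) = 7
step 2 → dur = max(L[2]=3, C[1]=9) = 9
step 3 → dur = max(L[3]=5, C[2]=5) = 5
step 4 → dur = max(L[4]=6, C[3]=9) = 9
step 5 → dur = max(L[5]=5, C[4]=7) = 7
step 6 → dur = max(L[6]=?, C[5]=7) = L[6]  (unknown; binding)
step 7 → dur = max(L[7]=8, C[6]=5) = 8
step 8 → dur = C[7]=7 = 7
sum of known step durations = 61
dur[6] = total - known = 69 - 61 = 8
L[6] is the binding max in step 6, so L[6] = dur[6] = 8

L[6] = 8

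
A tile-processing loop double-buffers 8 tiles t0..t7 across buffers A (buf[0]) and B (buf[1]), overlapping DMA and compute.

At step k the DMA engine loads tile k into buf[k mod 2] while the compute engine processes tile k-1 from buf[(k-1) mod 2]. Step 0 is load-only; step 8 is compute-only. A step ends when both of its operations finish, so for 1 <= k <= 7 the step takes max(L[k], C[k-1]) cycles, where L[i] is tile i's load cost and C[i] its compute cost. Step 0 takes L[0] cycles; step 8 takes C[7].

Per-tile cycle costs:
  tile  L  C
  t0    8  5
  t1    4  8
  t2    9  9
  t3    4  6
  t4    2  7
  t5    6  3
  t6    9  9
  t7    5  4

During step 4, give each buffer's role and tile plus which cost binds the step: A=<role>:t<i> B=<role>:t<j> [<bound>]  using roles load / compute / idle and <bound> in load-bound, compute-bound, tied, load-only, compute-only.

[0] DMA t0→A (8c) ∥ CU idle ⇒ 8c, clock 8
[1] DMA t1→B (4c) ∥ CU A:t0 (5c) ⇒ 5c, clock 13
[2] DMA t2→A (9c) ∥ CU B:t1 (8c) ⇒ 9c, clock 22
[3] DMA t3→B (4c) ∥ CU A:t2 (9c) ⇒ 9c, clock 31
[4] DMA t4→A (2c) ∥ CU B:t3 (6c) ⇒ 6c, clock 37
[5] DMA t5→B (6c) ∥ CU A:t4 (7c) ⇒ 7c, clock 44
[6] DMA t6→A (9c) ∥ CU B:t5 (3c) ⇒ 9c, clock 53
[7] DMA t7→B (5c) ∥ CU A:t6 (9c) ⇒ 9c, clock 62
[8] DMA idle ∥ CU B:t7 (4c) ⇒ 4c, clock 66

step 4: A=load:t4 B=compute:t3 [compute-bound]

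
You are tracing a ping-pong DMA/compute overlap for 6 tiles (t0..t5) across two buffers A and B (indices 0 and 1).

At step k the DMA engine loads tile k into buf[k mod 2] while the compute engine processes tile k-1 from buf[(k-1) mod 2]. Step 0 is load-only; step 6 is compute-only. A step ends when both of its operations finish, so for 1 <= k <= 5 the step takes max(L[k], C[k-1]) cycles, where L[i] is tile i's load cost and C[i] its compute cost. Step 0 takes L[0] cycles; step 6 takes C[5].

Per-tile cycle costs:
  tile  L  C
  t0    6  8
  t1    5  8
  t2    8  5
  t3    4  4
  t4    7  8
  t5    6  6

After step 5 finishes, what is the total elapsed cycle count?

end_cycle[5] = 42

[0] DMA t0→A (6c) ∥ CU idle ⇒ 6c, clock 6
[1] DMA t1→B (5c) ∥ CU A:t0 (8c) ⇒ 8c, clock 14
[2] DMA t2→A (8c) ∥ CU B:t1 (8c) ⇒ 8c, clock 22
[3] DMA t3→B (4c) ∥ CU A:t2 (5c) ⇒ 5c, clock 27
[4] DMA t4→A (7c) ∥ CU B:t3 (4c) ⇒ 7c, clock 34
[5] DMA t5→B (6c) ∥ CU A:t4 (8c) ⇒ 8c, clock 42
[6] DMA idle ∥ CU B:t5 (6c) ⇒ 6c, clock 48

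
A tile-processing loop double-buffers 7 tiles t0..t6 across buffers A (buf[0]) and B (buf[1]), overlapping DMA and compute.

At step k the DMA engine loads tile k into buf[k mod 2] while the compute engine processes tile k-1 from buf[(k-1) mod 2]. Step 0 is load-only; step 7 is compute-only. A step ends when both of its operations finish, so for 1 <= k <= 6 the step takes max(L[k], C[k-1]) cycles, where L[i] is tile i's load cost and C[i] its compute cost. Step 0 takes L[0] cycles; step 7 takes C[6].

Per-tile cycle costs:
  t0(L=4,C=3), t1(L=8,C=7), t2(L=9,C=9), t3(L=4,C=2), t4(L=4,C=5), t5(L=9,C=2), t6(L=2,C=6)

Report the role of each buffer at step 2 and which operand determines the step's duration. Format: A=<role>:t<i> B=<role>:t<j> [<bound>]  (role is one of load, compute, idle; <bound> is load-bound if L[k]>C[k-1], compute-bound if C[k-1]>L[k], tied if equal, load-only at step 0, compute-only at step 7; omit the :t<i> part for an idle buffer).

step 0: L[0]=4 → dur=4, Σ=4 | A=load:t0 B=idle [load-only]
step 1: L[1]=8 C[0]=3 → dur=8, Σ=12 | A=compute:t0 B=load:t1 [load-bound]
step 2: L[2]=9 C[1]=7 → dur=9, Σ=21 | A=load:t2 B=compute:t1 [load-bound]
step 3: L[3]=4 C[2]=9 → dur=9, Σ=30 | A=compute:t2 B=load:t3 [compute-bound]
step 4: L[4]=4 C[3]=2 → dur=4, Σ=34 | A=load:t4 B=compute:t3 [load-bound]
step 5: L[5]=9 C[4]=5 → dur=9, Σ=43 | A=compute:t4 B=load:t5 [load-bound]
step 6: L[6]=2 C[5]=2 → dur=2, Σ=45 | A=load:t6 B=compute:t5 [tied]
step 7: C[6]=6 → dur=6, Σ=51 | A=compute:t6 B=idle [compute-only]

step 2: A=load:t2 B=compute:t1 [load-bound]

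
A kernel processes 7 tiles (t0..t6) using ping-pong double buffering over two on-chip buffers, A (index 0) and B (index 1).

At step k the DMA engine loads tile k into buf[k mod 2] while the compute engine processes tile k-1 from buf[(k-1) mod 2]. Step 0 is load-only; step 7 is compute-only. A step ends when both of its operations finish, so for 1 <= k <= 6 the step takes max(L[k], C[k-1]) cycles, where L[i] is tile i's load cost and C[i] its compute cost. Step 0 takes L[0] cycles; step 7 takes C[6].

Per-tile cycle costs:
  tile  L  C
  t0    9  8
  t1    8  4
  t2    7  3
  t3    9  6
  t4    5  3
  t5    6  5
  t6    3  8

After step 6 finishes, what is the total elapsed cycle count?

end_cycle[6] = 50

[0] DMA t0→A (9c) ∥ CU idle ⇒ 9c, clock 9
[1] DMA t1→B (8c) ∥ CU A:t0 (8c) ⇒ 8c, clock 17
[2] DMA t2→A (7c) ∥ CU B:t1 (4c) ⇒ 7c, clock 24
[3] DMA t3→B (9c) ∥ CU A:t2 (3c) ⇒ 9c, clock 33
[4] DMA t4→A (5c) ∥ CU B:t3 (6c) ⇒ 6c, clock 39
[5] DMA t5→B (6c) ∥ CU A:t4 (3c) ⇒ 6c, clock 45
[6] DMA t6→A (3c) ∥ CU B:t5 (5c) ⇒ 5c, clock 50
[7] DMA idle ∥ CU A:t6 (8c) ⇒ 8c, clock 58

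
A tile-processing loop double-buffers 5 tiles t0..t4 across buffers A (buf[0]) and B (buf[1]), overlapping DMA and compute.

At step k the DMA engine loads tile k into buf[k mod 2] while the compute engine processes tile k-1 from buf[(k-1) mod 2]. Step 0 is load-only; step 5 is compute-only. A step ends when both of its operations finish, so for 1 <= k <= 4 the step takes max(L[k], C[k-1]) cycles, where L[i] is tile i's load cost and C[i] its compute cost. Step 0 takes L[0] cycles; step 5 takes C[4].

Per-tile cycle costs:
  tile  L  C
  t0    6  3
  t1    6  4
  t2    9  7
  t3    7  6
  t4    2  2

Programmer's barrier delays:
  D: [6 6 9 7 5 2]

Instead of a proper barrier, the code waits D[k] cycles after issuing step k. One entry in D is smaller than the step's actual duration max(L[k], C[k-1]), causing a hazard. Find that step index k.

hazard at step 4

[0] required=L[0]=6=6 vs D=6 ok
[1] required=max(L[1]=6,C[0]=3)=6 vs D=6 ok
[2] required=max(L[2]=9,C[1]=4)=9 vs D=9 ok
[3] required=max(L[3]=7,C[2]=7)=7 vs D=7 ok
[4] required=max(L[4]=2,C[3]=6)=6 vs D=5 SHORT
[5] required=C[4]=2=2 vs D=2 ok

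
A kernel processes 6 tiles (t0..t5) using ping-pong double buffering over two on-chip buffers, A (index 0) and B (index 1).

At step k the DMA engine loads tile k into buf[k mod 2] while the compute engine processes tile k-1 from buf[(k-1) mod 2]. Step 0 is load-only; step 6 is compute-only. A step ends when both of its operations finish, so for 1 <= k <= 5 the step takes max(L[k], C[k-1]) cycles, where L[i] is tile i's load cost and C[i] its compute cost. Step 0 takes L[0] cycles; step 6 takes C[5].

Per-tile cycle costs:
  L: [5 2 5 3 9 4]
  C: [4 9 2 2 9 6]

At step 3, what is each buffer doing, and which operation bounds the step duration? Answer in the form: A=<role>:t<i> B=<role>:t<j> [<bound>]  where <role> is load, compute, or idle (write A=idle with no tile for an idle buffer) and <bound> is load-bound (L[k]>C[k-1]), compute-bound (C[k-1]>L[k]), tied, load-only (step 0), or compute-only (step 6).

step 0: L[0]=5 → dur=5, Σ=5 | A=load:t0 B=idle [load-only]
step 1: L[1]=2 C[0]=4 → dur=4, Σ=9 | A=compute:t0 B=load:t1 [compute-bound]
step 2: L[2]=5 C[1]=9 → dur=9, Σ=18 | A=load:t2 B=compute:t1 [compute-bound]
step 3: L[3]=3 C[2]=2 → dur=3, Σ=21 | A=compute:t2 B=load:t3 [load-bound]
step 4: L[4]=9 C[3]=2 → dur=9, Σ=30 | A=load:t4 B=compute:t3 [load-bound]
step 5: L[5]=4 C[4]=9 → dur=9, Σ=39 | A=compute:t4 B=load:t5 [compute-bound]
step 6: C[5]=6 → dur=6, Σ=45 | A=idle B=compute:t5 [compute-only]

step 3: A=compute:t2 B=load:t3 [load-bound]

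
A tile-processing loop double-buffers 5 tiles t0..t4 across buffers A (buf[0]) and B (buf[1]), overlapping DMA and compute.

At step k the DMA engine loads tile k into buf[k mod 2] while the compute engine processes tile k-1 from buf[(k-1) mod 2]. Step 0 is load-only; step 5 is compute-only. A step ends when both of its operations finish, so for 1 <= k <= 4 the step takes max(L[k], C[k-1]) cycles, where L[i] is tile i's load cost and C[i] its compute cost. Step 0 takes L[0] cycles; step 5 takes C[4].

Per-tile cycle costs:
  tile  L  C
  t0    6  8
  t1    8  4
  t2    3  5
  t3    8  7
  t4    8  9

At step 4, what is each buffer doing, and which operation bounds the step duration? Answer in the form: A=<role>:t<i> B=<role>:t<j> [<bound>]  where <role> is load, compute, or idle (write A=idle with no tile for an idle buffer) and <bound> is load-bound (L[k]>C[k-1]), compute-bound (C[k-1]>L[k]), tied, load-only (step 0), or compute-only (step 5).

step 4: A=load:t4 B=compute:t3 [load-bound]

  0. 6=6c; end=6; A:t0 B:-
  1. max(8,8)=8c; end=14; A:t0 B:t1
  2. max(3,4)=4c; end=18; A:t2 B:t1
  3. max(8,5)=8c; end=26; A:t2 B:t3
  4. max(8,7)=8c; end=34; A:t4 B:t3
  5. 9=9c; end=43; A:t4 B:t3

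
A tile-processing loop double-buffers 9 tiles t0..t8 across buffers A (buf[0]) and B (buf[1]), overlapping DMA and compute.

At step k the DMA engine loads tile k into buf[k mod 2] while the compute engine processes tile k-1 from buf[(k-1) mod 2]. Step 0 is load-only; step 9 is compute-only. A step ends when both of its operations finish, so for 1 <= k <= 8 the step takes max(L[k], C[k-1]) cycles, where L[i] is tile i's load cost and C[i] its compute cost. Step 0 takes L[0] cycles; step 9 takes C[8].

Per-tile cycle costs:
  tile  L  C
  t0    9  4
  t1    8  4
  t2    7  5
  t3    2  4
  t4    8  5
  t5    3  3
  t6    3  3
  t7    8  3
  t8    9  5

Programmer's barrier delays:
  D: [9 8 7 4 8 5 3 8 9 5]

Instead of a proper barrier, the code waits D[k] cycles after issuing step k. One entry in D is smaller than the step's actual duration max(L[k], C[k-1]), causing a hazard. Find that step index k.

step 0: need L[0]=9 = 9; D[0]=9 ok
step 1: need max(L[1]=8,C[0]=4) = 8; D[1]=8 ok
step 2: need max(L[2]=7,C[1]=4) = 7; D[2]=7 ok
step 3: need max(L[3]=2,C[2]=5) = 5; D[3]=4 SHORT
step 4: need max(L[4]=8,C[3]=4) = 8; D[4]=8 ok
step 5: need max(L[5]=3,C[4]=5) = 5; D[5]=5 ok
step 6: need max(L[6]=3,C[5]=3) = 3; D[6]=3 ok
step 7: need max(L[7]=8,C[6]=3) = 8; D[7]=8 ok
step 8: need max(L[8]=9,C[7]=3) = 9; D[8]=9 ok
step 9: need C[8]=5 = 5; D[9]=5 ok

hazard at step 3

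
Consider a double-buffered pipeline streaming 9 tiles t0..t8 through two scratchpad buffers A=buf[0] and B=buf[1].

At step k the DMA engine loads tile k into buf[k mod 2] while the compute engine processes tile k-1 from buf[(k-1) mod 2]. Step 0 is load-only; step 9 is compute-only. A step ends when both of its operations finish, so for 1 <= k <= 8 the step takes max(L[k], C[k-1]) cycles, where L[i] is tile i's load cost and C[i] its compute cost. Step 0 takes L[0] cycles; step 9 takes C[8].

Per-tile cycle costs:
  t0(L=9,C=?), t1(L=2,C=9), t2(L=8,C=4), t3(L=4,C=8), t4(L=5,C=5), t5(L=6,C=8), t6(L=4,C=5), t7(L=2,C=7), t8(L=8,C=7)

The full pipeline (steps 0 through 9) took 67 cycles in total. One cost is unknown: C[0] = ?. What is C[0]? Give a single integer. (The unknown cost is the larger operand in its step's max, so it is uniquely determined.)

step 0 = dur = L[0]=9 = 9
step 1 = dur = max(L[1]=2, C[0]=?) = C[0]  (unknown; binding)
step 2 = dur = max(L[2]=8, C[1]=9) = 9
step 3 = dur = max(L[3]=4, C[2]=4) = 4
step 4 = dur = max(L[4]=5, C[3]=8) = 8
step 5 = dur = max(L[5]=6, C[4]=5) = 6
step 6 = dur = max(L[6]=4, C[5]=8) = 8
step 7 = dur = max(L[7]=2, C[6]=5) = 5
step 8 = dur = max(L[8]=8, C[7]=7) = 8
step 9 = dur = C[8]=7 = 7
sum of known step durations = 64
dur[1] = total - known = 67 - 64 = 3
C[0] is the binding max in step 1, so C[0] = dur[1] = 3

C[0] = 3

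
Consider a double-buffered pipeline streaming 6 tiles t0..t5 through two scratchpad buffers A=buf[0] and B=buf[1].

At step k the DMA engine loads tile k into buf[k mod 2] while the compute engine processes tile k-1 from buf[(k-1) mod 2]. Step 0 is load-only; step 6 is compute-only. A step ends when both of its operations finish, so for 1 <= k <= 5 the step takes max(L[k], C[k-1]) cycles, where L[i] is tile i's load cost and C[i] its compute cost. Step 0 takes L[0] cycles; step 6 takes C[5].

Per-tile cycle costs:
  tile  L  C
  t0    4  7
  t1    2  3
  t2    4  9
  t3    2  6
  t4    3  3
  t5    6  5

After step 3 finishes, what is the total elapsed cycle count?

end_cycle[3] = 24

[0] DMA t0→A (4c) ∥ CU idle ⇒ 4c, clock 4
[1] DMA t1→B (2c) ∥ CU A:t0 (7c) ⇒ 7c, clock 11
[2] DMA t2→A (4c) ∥ CU B:t1 (3c) ⇒ 4c, clock 15
[3] DMA t3→B (2c) ∥ CU A:t2 (9c) ⇒ 9c, clock 24
[4] DMA t4→A (3c) ∥ CU B:t3 (6c) ⇒ 6c, clock 30
[5] DMA t5→B (6c) ∥ CU A:t4 (3c) ⇒ 6c, clock 36
[6] DMA idle ∥ CU B:t5 (5c) ⇒ 5c, clock 41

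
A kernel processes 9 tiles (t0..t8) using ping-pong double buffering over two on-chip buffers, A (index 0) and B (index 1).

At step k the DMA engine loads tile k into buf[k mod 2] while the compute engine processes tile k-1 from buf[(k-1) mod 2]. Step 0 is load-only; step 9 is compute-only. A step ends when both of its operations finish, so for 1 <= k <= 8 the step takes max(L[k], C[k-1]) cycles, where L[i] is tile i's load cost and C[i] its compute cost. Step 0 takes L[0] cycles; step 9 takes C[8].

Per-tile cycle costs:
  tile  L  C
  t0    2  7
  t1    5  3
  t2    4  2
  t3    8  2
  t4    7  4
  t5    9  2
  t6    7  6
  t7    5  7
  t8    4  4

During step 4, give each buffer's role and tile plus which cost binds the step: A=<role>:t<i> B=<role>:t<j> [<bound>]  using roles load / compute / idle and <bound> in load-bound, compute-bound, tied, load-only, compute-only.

  0. 2=2c; end=2; A:t0 B:-
  1. max(5,7)=7c; end=9; A:t0 B:t1
  2. max(4,3)=4c; end=13; A:t2 B:t1
  3. max(8,2)=8c; end=21; A:t2 B:t3
  4. max(7,2)=7c; end=28; A:t4 B:t3
  5. max(9,4)=9c; end=37; A:t4 B:t5
  6. max(7,2)=7c; end=44; A:t6 B:t5
  7. max(5,6)=6c; end=50; A:t6 B:t7
  8. max(4,7)=7c; end=57; A:t8 B:t7
  9. 4=4c; end=61; A:t8 B:t7

step 4: A=load:t4 B=compute:t3 [load-bound]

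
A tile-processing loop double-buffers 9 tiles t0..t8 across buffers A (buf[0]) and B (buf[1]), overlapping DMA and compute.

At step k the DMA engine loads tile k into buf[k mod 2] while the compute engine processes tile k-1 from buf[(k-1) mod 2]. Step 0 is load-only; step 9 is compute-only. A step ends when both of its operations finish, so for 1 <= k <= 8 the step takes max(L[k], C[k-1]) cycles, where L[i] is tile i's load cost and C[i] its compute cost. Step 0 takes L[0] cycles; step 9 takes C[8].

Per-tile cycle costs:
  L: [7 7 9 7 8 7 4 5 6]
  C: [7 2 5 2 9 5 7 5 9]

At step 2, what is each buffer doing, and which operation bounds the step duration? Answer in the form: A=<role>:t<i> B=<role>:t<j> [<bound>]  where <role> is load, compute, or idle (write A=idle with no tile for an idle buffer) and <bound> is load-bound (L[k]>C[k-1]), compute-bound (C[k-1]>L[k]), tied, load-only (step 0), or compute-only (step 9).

step 0: L[0]=7 → dur=7, Σ=7 | A=load:t0 B=idle [load-only]
step 1: L[1]=7 C[0]=7 → dur=7, Σ=14 | A=compute:t0 B=load:t1 [tied]
step 2: L[2]=9 C[1]=2 → dur=9, Σ=23 | A=load:t2 B=compute:t1 [load-bound]
step 3: L[3]=7 C[2]=5 → dur=7, Σ=30 | A=compute:t2 B=load:t3 [load-bound]
step 4: L[4]=8 C[3]=2 → dur=8, Σ=38 | A=load:t4 B=compute:t3 [load-bound]
step 5: L[5]=7 C[4]=9 → dur=9, Σ=47 | A=compute:t4 B=load:t5 [compute-bound]
step 6: L[6]=4 C[5]=5 → dur=5, Σ=52 | A=load:t6 B=compute:t5 [compute-bound]
step 7: L[7]=5 C[6]=7 → dur=7, Σ=59 | A=compute:t6 B=load:t7 [compute-bound]
step 8: L[8]=6 C[7]=5 → dur=6, Σ=65 | A=load:t8 B=compute:t7 [load-bound]
step 9: C[8]=9 → dur=9, Σ=74 | A=compute:t8 B=idle [compute-only]

step 2: A=load:t2 B=compute:t1 [load-bound]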